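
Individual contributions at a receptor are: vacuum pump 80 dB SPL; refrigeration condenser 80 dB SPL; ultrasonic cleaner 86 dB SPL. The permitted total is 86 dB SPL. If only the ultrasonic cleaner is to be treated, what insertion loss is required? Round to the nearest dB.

Fixed contribution from the other sources: Σ 10^(L/10) = 10^(80/10) + 10^(80/10) = 2.000e+08 (83.01 dB SPL).
To meet 86 dB SPL overall, the treated ultrasonic cleaner may contribute at most 10^(86/10) − 2.000e+08 = 1.981e+08, i.e. 82.97 dB SPL.
Required insertion loss = 86 − 82.97 = 3.03 dB.

3 dB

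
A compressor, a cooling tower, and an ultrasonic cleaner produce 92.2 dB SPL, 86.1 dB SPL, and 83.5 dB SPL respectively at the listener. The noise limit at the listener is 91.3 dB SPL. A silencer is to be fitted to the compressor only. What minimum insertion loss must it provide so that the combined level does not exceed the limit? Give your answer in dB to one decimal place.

3.6 dB

The untreated sources together contribute 10^(86.1/10) + 10^(83.5/10) = 6.313e+08, i.e. 88.00 dB SPL.
The limit corresponds to 10^(91.3/10) = 1.349e+09; subtracting the fixed part leaves 7.177e+08 for the compressor, i.e. 88.56 dB SPL.
Required insertion loss = 92.2 − 88.56 = 3.64 dB.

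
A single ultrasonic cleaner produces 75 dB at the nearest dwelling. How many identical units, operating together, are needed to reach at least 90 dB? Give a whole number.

Need L₁ + 10·log₁₀ N ≥ 90, i.e. log₁₀ N ≥ 1.50.
N ≥ 10^(15.0/10) = 31.623, so N = 32.

32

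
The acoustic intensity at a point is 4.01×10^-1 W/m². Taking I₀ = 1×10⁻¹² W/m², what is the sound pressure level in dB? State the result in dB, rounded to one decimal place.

L = 10·log₁₀(I/I₀) = 10·log₁₀(4.01×10^-1/10⁻¹²) = 10·log₁₀(4.01×10^11).
L = 10·(0.6031 + 11) = 116.03 dB.

116.0 dB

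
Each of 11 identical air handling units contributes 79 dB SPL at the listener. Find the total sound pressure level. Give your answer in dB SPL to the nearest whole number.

89 dB SPL

N identical incoherent sources raise the level by 10·log₁₀ N.
L_total = 79 + 10·log₁₀(11) = 79 + 10.414 = 89.41 dB SPL.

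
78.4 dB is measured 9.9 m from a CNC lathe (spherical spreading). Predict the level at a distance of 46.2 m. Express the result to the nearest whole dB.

65 dB

Point-source attenuation: ΔL = 20·log₁₀(r₂/r₁) = 20·log₁₀(46.2/9.9) = 13.380 dB.
L₂ = 78.4 − 20·log₁₀(46.2/9.9) = 78.4 − 13.380 = 65.02 dB.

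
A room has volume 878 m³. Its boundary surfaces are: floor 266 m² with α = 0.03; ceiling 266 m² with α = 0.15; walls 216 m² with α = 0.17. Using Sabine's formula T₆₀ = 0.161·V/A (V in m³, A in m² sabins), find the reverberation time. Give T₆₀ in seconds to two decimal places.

1.67 s

Summing Sᵢαᵢ: 266·0.03 + 266·0.15 + 216·0.17 = 84.60 m².
T₆₀ = 0.161·V/A = 0.161·878/84.60 = 1.671 s.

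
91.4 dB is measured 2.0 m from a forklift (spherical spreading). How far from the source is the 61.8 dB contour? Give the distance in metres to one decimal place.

The 29.6 dB drop corresponds to a distance ratio of 10^(29.6/20) for a point source.
r₂ = 2.0·10^((91.4−61.8)/20) = 2.0·10^(29.6/20) = 60.40 m.

60.4 m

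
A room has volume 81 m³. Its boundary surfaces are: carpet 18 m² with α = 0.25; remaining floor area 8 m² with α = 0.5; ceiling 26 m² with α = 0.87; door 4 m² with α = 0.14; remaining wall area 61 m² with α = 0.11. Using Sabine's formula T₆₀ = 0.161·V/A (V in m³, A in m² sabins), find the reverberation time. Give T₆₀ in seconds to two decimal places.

0.34 s

A = Σ Sᵢαᵢ = 18·0.25 + 8·0.5 + 26·0.87 + 4·0.14 + 61·0.11 = 38.39 m².
T₆₀ = 0.161·V/A = 0.161·81/38.39 = 0.340 s.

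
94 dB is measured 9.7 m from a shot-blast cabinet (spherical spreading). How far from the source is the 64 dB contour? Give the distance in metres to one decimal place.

For a point source L₁ − L₂ = 20·log₁₀(r₂/r₁), so r₂ = r₁·10^((L₁−L₂)/20).
r₂ = 9.7·10^((94−64)/20) = 9.7·10^(30.0/20) = 306.74 m.

306.7 m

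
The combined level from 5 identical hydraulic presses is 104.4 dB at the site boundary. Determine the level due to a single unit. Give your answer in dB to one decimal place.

For N identical incoherent sources L_total = L₁ + 10·log₁₀ N, so L₁ = 104.4 − 10·log₁₀(5) = 104.4 − 6.990.

97.4 dB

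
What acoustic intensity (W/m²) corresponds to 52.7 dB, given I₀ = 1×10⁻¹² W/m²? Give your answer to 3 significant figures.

I = I₀·10^(L/10) = 10⁻¹² × 10^(52.7/10) = 10^(-6.730).

1.86e-07 W/m²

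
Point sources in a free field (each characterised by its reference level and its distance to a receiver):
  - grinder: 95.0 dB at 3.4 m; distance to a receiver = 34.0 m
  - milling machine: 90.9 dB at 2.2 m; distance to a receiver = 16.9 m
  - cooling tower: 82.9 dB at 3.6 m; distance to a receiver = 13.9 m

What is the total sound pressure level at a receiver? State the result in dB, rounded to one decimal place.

78.2 dB

Propagate each source to the receiver with L = L_ref − 20·log₁₀(r/r_ref), then add intensities.
grinder: 95.0 − 20·log₁₀(34.0/3.4) = 95.0 − 20.00 = 75.00 dB.
milling machine: 90.9 − 20·log₁₀(16.9/2.2) = 90.9 − 17.71 = 73.19 dB.
cooling tower: 82.9 − 20·log₁₀(13.9/3.6) = 82.9 − 11.73 = 71.17 dB.
Σ 10^(L/10) = 6.555e+07 → L_total = 10·log₁₀(6.555e+07) = 78.17 dB.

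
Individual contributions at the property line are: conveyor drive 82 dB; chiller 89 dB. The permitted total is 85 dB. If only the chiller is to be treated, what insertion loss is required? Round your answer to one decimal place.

Everything except the chiller sums to 10^(82/10) = 1.585e+08 in linear terms, 82.00 dB.
The limit corresponds to 10^(85/10) = 3.162e+08; subtracting the fixed part leaves 1.577e+08 for the chiller, i.e. 81.98 dB.
Required insertion loss = 89 − 81.98 = 7.02 dB.

7.0 dB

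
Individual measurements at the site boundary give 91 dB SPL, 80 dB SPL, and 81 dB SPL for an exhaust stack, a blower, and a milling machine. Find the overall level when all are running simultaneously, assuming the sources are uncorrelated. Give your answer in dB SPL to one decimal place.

For uncorrelated sources the intensities add, so convert each level to linear form, sum, and take 10·log₁₀ of the total.
Σ 10^(L/10) = 10^(91/10) + 10^(80/10) + 10^(81/10) = 1.485e+09.
L_total = 10·log₁₀(1.485e+09) = 91.72 dB SPL.

91.7 dB SPL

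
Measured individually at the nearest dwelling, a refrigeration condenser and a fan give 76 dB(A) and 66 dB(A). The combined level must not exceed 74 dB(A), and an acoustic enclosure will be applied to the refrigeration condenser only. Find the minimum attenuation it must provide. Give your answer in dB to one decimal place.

The untreated sources together contribute 10^(66/10) = 3.981e+06, i.e. 66.00 dB(A).
The limit corresponds to 10^(74/10) = 2.512e+07; subtracting the fixed part leaves 2.114e+07 for the refrigeration condenser, i.e. 73.25 dB(A).
So the refrigeration condenser must be reduced from 76 to 73.25 dB(A): IL = 2.75 dB.

2.7 dB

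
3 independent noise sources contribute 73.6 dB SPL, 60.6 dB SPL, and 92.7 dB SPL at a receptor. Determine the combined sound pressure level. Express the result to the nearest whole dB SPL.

Incoherent sources combine by intensity addition: L_total = 10·log₁₀(Σ 10^(L_i/10)).
Σ 10^(L/10) = 10^(73.6/10) + 10^(60.6/10) + 10^(92.7/10) = 1.886e+09.
L_total = 10·log₁₀(1.886e+09) = 92.76 dB SPL.

93 dB SPL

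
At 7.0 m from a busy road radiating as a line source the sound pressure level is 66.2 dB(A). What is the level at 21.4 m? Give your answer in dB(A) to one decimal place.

Cylindrical spreading from a line source gives a 10·log₁₀(r₂/r₁) drop.
L₂ = 66.2 − 10·log₁₀(21.4/7.0) = 66.2 − 4.853 = 61.35 dB(A).

61.3 dB(A)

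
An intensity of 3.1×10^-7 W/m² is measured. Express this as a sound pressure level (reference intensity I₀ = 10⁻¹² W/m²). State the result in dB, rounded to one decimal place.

54.9 dB

Dividing by I₀ shifts the exponent by 12: I/I₀ = 3.1×10^5.
L = 10·(0.4914 + 5) = 54.91 dB.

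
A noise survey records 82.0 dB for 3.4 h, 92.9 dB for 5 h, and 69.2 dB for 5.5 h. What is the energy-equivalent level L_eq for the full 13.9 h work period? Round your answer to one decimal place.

L_eq = 10·log₁₀[(1/T)·Σ tᵢ·10^(Lᵢ/10)] with T = 13.9 h.
Σ tᵢ·10^(Lᵢ/10) = 3.4·10^(82.0/10) + 5·10^(92.9/10) + 5.5·10^(69.2/10) = 1.033e+10.
L_eq = 10·log₁₀(1.033e+10/13.9) = 88.71 dB.

88.7 dB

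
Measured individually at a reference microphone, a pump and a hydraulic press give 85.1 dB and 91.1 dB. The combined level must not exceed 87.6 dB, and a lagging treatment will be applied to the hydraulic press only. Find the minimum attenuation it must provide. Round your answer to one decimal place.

The untreated sources together contribute 10^(85.1/10) = 3.236e+08, i.e. 85.10 dB.
The limit corresponds to 10^(87.6/10) = 5.754e+08; subtracting the fixed part leaves 2.518e+08 for the hydraulic press, i.e. 84.01 dB.
So the hydraulic press must be reduced from 91.1 to 84.01 dB: IL = 7.09 dB.

7.1 dB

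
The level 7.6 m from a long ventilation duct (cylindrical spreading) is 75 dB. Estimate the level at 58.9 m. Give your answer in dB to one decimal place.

Line-source attenuation: ΔL = 10·log₁₀(r₂/r₁) = 10·log₁₀(58.9/7.6) = 8.893 dB.
L₂ = 75 − 10·log₁₀(58.9/7.6) = 75 − 8.893 = 66.11 dB.

66.1 dB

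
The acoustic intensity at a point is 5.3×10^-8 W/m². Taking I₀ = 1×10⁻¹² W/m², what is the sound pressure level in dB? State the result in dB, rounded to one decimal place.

47.2 dB

L = 10·log₁₀(I/I₀) = 10·log₁₀(5.3×10^-8/10⁻¹²) = 10·log₁₀(5.3×10^4).
L = 10·(0.7243 + 4) = 47.24 dB.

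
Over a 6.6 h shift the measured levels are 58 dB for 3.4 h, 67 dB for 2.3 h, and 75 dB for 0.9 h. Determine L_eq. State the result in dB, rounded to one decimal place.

68.1 dB

L_eq = 10·log₁₀[(1/T)·Σ tᵢ·10^(Lᵢ/10)] with T = 6.6 h.
Σ tᵢ·10^(Lᵢ/10) = 3.4·10^(58/10) + 2.3·10^(67/10) + 0.9·10^(75/10) = 4.213e+07.
L_eq = 10·log₁₀(4.213e+07/6.6) = 68.05 dB.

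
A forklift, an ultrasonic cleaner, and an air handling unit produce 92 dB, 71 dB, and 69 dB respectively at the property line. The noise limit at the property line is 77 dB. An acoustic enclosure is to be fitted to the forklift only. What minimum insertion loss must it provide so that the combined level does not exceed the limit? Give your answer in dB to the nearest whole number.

17 dB

Fixed contribution from the other sources: Σ 10^(L/10) = 10^(71/10) + 10^(69/10) = 2.053e+07 (73.12 dB).
To meet 77 dB overall, the treated forklift may contribute at most 10^(77/10) − 2.053e+07 = 2.959e+07, i.e. 74.71 dB.
Required insertion loss = 92 − 74.71 = 17.29 dB.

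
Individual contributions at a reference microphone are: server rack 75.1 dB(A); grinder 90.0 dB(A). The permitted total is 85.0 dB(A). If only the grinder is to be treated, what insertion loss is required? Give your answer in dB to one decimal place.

The untreated sources together contribute 10^(75.1/10) = 3.236e+07, i.e. 75.10 dB(A).
To meet 85.0 dB(A) overall, the treated grinder may contribute at most 10^(85.0/10) − 3.236e+07 = 2.839e+08, i.e. 84.53 dB(A).
So the grinder must be reduced from 90.0 to 84.53 dB(A): IL = 5.47 dB.

5.5 dB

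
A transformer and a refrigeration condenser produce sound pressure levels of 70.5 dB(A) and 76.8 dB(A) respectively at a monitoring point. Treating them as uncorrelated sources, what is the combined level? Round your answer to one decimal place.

77.7 dB(A)

For uncorrelated sources the intensities add, so convert each level to linear form, sum, and take 10·log₁₀ of the total.
Σ 10^(L/10) = 10^(70.5/10) + 10^(76.8/10) = 5.908e+07.
L_total = 10·log₁₀(5.908e+07) = 77.71 dB(A).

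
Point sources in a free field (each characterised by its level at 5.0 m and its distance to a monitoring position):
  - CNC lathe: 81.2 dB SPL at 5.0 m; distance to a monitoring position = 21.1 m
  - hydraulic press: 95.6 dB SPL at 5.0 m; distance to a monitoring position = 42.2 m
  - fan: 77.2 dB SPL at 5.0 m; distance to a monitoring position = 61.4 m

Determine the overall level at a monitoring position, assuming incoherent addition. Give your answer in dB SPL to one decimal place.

First find each source's level at the receiver (point-source: −20·log₁₀(r/r_ref)), then combine on an intensity basis.
CNC lathe: 81.2 − 20·log₁₀(21.1/5.0) = 81.2 − 12.51 = 68.69 dB SPL.
hydraulic press: 95.6 − 20·log₁₀(42.2/5.0) = 95.6 − 18.53 = 77.07 dB SPL.
fan: 77.2 − 20·log₁₀(61.4/5.0) = 77.2 − 21.78 = 55.42 dB SPL.
Σ 10^(L/10) = 5.872e+07 → L_total = 10·log₁₀(5.872e+07) = 77.69 dB SPL.

77.7 dB SPL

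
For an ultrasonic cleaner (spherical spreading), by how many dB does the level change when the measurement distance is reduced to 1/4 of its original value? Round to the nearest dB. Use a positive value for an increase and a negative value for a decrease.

Point-source spreading: ΔL = −20·log₁₀(r₂/r₁).
ΔL = −20·log₁₀(0.25) = +12.04 dB.

+12 dB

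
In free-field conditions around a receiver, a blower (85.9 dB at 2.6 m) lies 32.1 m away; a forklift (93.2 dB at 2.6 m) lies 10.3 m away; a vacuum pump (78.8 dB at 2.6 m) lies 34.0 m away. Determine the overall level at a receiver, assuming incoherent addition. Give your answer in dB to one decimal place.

81.3 dB

Propagate each source to the receiver with L = L_ref − 20·log₁₀(r/r_ref), then add intensities.
blower: 85.9 − 20·log₁₀(32.1/2.6) = 85.9 − 21.83 = 64.07 dB.
forklift: 93.2 − 20·log₁₀(10.3/2.6) = 93.2 − 11.96 = 81.24 dB.
vacuum pump: 78.8 − 20·log₁₀(34.0/2.6) = 78.8 − 22.33 = 56.47 dB.
Σ 10^(L/10) = 1.361e+08 → L_total = 10·log₁₀(1.361e+08) = 81.34 dB.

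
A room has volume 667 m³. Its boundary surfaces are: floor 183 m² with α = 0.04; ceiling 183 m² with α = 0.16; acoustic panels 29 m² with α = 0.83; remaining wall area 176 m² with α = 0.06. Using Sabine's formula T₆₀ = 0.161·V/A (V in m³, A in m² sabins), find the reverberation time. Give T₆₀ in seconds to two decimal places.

1.51 s

A = Σ Sᵢαᵢ = 183·0.04 + 183·0.16 + 29·0.83 + 176·0.06 = 71.23 m².
T₆₀ = 0.161 × 667 / 71.23 = 1.508 s.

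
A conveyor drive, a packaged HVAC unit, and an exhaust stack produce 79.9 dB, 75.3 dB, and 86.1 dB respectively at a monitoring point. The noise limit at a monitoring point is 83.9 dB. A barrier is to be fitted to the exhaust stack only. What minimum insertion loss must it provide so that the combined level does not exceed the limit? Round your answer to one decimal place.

5.5 dB

Fixed contribution from the other sources: Σ 10^(L/10) = 10^(79.9/10) + 10^(75.3/10) = 1.316e+08 (81.19 dB).
The limit corresponds to 10^(83.9/10) = 2.455e+08; subtracting the fixed part leaves 1.139e+08 for the exhaust stack, i.e. 80.56 dB.
Required insertion loss = 86.1 − 80.56 = 5.54 dB.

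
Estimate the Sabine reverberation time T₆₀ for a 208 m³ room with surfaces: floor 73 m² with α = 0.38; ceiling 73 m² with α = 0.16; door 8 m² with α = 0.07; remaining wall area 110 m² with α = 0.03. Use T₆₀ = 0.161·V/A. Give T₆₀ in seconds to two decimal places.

0.77 s

Summing Sᵢαᵢ: 73·0.38 + 73·0.16 + 8·0.07 + 110·0.03 = 43.28 m².
T₆₀ = 0.161·V/A = 0.161·208/43.28 = 0.774 s.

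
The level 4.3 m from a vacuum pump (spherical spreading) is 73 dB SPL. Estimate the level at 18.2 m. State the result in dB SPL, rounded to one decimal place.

Spherical spreading from a point source gives a 20·log₁₀(r₂/r₁) drop.
L₂ = 73 − 20·log₁₀(18.2/4.3) = 73 − 12.532 = 60.47 dB SPL.

60.5 dB SPL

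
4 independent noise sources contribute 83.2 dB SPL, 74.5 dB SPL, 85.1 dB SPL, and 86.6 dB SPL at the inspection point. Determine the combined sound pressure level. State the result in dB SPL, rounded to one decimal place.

Incoherent sources combine by intensity addition: L_total = 10·log₁₀(Σ 10^(L_i/10)).
Σ 10^(L/10) = 10^(83.2/10) + 10^(74.5/10) + 10^(85.1/10) + 10^(86.6/10) = 1.018e+09.
L_total = 10·log₁₀(1.018e+09) = 90.08 dB SPL.

90.1 dB SPL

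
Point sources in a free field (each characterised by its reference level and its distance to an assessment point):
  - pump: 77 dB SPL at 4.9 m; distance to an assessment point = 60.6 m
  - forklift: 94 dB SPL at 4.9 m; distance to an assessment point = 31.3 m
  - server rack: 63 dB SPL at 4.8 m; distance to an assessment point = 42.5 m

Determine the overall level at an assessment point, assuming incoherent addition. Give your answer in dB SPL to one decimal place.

Propagate each source to the receiver with L = L_ref − 20·log₁₀(r/r_ref), then add intensities.
pump: 77 − 20·log₁₀(60.6/4.9) = 77 − 21.85 = 55.15 dB SPL.
forklift: 94 − 20·log₁₀(31.3/4.9) = 94 − 16.11 = 77.89 dB SPL.
server rack: 63 − 20·log₁₀(42.5/4.8) = 63 − 18.94 = 44.06 dB SPL.
Σ 10^(L/10) = 6.191e+07 → L_total = 10·log₁₀(6.191e+07) = 77.92 dB SPL.

77.9 dB SPL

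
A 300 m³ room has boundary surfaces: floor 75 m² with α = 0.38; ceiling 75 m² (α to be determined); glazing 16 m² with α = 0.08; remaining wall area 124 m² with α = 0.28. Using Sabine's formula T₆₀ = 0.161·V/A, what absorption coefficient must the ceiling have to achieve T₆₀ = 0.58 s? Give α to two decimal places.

From T₆₀ = 0.161·V/A, the target T₆₀ = 0.58 s needs A = 0.161·300/0.58 = 83.28 m².
Absorption from the other surfaces = 75·0.38 + 16·0.08 + 124·0.28 = 64.50 m², so the ceiling must supply 18.78 m² over 75 m².
α = 18.78/75 = 0.250.

0.25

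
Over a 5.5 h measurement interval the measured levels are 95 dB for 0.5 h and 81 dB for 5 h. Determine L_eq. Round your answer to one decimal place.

86.0 dB

The energy average is taken in the linear domain: L_eq = 10·log₁₀[(Σ tᵢ·10^(Lᵢ/10))/T], T = 5.5 h.
Σ tᵢ·10^(Lᵢ/10) = 0.5·10^(95/10) + 5·10^(81/10) = 2.211e+09.
L_eq = 10·log₁₀(2.211e+09/5.5) = 86.04 dB.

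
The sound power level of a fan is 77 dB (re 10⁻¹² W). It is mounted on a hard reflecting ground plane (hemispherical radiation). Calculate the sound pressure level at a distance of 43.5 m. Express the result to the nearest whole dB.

36 dB

The power spreads over a hemisphere of area 2π·r², so L_p = L_w − 10·log₁₀(2π·r²).
2π·r² = 1.189e+04 m², 10·log₁₀ of that is 40.752 dB.
L_p = 77 − 40.752 = 36.25 dB.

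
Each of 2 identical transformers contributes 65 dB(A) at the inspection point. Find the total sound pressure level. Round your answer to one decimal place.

68.0 dB(A)

L_total = L₁ + 10·log₁₀ N for N identical incoherent sources.
L_total = 65 + 10·log₁₀(2) = 65 + 3.010 = 68.01 dB(A).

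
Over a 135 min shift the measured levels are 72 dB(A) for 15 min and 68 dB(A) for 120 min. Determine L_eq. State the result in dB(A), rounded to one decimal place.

Weight each interval's intensity by its duration and average over T = 135 min:
Σ tᵢ·10^(Lᵢ/10) = 15·10^(72/10) + 120·10^(68/10) = 9.949e+08.
L_eq = 10·log₁₀(9.949e+08/135) = 68.67 dB(A).

68.7 dB(A)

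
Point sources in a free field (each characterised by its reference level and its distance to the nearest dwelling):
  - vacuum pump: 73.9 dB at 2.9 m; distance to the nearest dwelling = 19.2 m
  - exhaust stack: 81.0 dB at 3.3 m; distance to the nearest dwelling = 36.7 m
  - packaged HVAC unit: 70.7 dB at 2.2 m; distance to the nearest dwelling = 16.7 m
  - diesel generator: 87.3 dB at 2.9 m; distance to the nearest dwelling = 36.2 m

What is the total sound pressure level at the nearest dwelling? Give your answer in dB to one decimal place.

67.2 dB

First find each source's level at the receiver (point-source: −20·log₁₀(r/r_ref)), then combine on an intensity basis.
vacuum pump: 73.9 − 20·log₁₀(19.2/2.9) = 73.9 − 16.42 = 57.48 dB.
exhaust stack: 81.0 − 20·log₁₀(36.7/3.3) = 81.0 − 20.92 = 60.08 dB.
packaged HVAC unit: 70.7 − 20·log₁₀(16.7/2.2) = 70.7 − 17.61 = 53.09 dB.
diesel generator: 87.3 − 20·log₁₀(36.2/2.9) = 87.3 − 21.93 = 65.37 dB.
Σ 10^(L/10) = 5.228e+06 → L_total = 10·log₁₀(5.228e+06) = 67.18 dB.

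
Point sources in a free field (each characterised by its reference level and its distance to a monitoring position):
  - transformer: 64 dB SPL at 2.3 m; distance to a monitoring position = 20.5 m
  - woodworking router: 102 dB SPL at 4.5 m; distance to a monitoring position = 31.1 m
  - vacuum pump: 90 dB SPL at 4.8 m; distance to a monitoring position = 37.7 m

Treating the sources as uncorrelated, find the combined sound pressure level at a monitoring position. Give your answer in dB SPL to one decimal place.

Propagate each source to the receiver with L = L_ref − 20·log₁₀(r/r_ref), then add intensities.
transformer: 64 − 20·log₁₀(20.5/2.3) = 64 − 19.00 = 45.00 dB SPL.
woodworking router: 102 − 20·log₁₀(31.1/4.5) = 102 − 16.79 = 85.21 dB SPL.
vacuum pump: 90 − 20·log₁₀(37.7/4.8) = 90 − 17.90 = 72.10 dB SPL.
Σ 10^(L/10) = 3.481e+08 → L_total = 10·log₁₀(3.481e+08) = 85.42 dB SPL.

85.4 dB SPL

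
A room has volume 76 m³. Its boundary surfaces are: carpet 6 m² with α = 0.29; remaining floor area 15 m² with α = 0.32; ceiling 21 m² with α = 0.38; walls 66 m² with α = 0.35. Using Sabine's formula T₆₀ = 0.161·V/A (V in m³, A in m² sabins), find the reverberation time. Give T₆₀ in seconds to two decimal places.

A = Σ Sᵢαᵢ = 6·0.29 + 15·0.32 + 21·0.38 + 66·0.35 = 37.62 m².
T₆₀ = 0.161·V/A = 0.161·76/37.62 = 0.325 s.

0.33 s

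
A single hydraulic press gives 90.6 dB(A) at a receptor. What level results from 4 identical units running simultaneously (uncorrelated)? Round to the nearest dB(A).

L_total = L₁ + 10·log₁₀ N for N identical incoherent sources.
L_total = 90.6 + 10·log₁₀(4) = 90.6 + 6.021 = 96.62 dB(A).

97 dB(A)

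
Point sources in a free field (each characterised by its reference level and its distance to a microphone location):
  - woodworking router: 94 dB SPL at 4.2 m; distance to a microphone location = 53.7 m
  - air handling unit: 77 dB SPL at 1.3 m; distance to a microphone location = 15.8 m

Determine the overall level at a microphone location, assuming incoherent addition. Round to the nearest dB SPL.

72 dB SPL

First find each source's level at the receiver (point-source: −20·log₁₀(r/r_ref)), then combine on an intensity basis.
woodworking router: 94 − 20·log₁₀(53.7/4.2) = 94 − 22.13 = 71.87 dB SPL.
air handling unit: 77 − 20·log₁₀(15.8/1.3) = 77 − 21.69 = 55.31 dB SPL.
Σ 10^(L/10) = 1.570e+07 → L_total = 10·log₁₀(1.570e+07) = 71.96 dB SPL.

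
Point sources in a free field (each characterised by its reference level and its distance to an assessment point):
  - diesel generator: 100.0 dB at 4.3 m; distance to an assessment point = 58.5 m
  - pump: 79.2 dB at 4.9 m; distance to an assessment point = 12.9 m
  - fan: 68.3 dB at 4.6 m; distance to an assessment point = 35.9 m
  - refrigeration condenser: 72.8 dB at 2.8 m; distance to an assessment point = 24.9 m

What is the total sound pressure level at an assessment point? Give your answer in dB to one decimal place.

Propagate each source to the receiver with L = L_ref − 20·log₁₀(r/r_ref), then add intensities.
diesel generator: 100.0 − 20·log₁₀(58.5/4.3) = 100.0 − 22.67 = 77.33 dB.
pump: 79.2 − 20·log₁₀(12.9/4.9) = 79.2 − 8.41 = 70.79 dB.
fan: 68.3 − 20·log₁₀(35.9/4.6) = 68.3 − 17.85 = 50.45 dB.
refrigeration condenser: 72.8 − 20·log₁₀(24.9/2.8) = 72.8 − 18.98 = 53.82 dB.
Σ 10^(L/10) = 6.638e+07 → L_total = 10·log₁₀(6.638e+07) = 78.22 dB.

78.2 dB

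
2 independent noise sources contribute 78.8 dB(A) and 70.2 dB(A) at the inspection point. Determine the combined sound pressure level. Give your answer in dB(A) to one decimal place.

Incoherent sources combine by intensity addition: L_total = 10·log₁₀(Σ 10^(L_i/10)).
Σ 10^(L/10) = 10^(78.8/10) + 10^(70.2/10) = 8.633e+07.
L_total = 10·log₁₀(8.633e+07) = 79.36 dB(A).

79.4 dB(A)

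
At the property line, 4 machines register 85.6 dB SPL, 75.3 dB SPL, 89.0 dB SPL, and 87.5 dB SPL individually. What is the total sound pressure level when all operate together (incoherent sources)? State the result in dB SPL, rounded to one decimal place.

92.4 dB SPL

For uncorrelated sources the intensities add, so convert each level to linear form, sum, and take 10·log₁₀ of the total.
Σ 10^(L/10) = 10^(85.6/10) + 10^(75.3/10) + 10^(89.0/10) + 10^(87.5/10) = 1.754e+09.
L_total = 10·log₁₀(1.754e+09) = 92.44 dB SPL.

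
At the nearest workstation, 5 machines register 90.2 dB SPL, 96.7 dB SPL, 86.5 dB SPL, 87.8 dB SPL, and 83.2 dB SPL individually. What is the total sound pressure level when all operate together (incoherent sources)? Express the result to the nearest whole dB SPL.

98 dB SPL

Incoherent sources combine by intensity addition: L_total = 10·log₁₀(Σ 10^(L_i/10)).
Σ 10^(L/10) = 10^(90.2/10) + 10^(96.7/10) + 10^(86.5/10) + 10^(87.8/10) + 10^(83.2/10) = 6.983e+09.
L_total = 10·log₁₀(6.983e+09) = 98.44 dB SPL.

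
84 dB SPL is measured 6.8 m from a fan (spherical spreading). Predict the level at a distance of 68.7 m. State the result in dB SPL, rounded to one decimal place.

63.9 dB SPL

Point-source attenuation: ΔL = 20·log₁₀(r₂/r₁) = 20·log₁₀(68.7/6.8) = 20.089 dB.
L₂ = 84 − 20·log₁₀(68.7/6.8) = 84 − 20.089 = 63.91 dB SPL.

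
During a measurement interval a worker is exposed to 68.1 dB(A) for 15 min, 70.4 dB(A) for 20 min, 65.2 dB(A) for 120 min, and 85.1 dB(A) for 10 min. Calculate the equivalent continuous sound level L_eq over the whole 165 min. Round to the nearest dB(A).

74 dB(A)

The energy average is taken in the linear domain: L_eq = 10·log₁₀[(Σ tᵢ·10^(Lᵢ/10))/T], T = 165 min.
Σ tᵢ·10^(Lᵢ/10) = 15·10^(68.1/10) + 20·10^(70.4/10) + 120·10^(65.2/10) + 10·10^(85.1/10) = 3.949e+09.
L_eq = 10·log₁₀(3.949e+09/165) = 73.79 dB(A).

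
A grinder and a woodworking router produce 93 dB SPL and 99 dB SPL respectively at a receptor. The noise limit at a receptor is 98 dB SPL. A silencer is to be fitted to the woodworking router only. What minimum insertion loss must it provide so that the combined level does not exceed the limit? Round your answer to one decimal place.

2.7 dB

The untreated sources together contribute 10^(93/10) = 1.995e+09, i.e. 93.00 dB SPL.
The limit corresponds to 10^(98/10) = 6.310e+09; subtracting the fixed part leaves 4.314e+09 for the woodworking router, i.e. 96.35 dB SPL.
So the woodworking router must be reduced from 99 to 96.35 dB SPL: IL = 2.65 dB.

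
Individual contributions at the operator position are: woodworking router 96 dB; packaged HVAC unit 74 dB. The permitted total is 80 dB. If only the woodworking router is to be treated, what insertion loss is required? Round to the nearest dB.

17 dB

Everything except the woodworking router sums to 10^(74/10) = 2.512e+07 in linear terms, 74.00 dB.
The limit corresponds to 10^(80/10) = 1.000e+08; subtracting the fixed part leaves 7.488e+07 for the woodworking router, i.e. 78.74 dB.
So the woodworking router must be reduced from 96 to 78.74 dB: IL = 17.26 dB.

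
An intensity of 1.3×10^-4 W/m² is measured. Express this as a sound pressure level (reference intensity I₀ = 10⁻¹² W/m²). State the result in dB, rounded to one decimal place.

81.1 dB

L = 10·log₁₀(I/I₀) = 10·log₁₀(1.3×10^-4/10⁻¹²) = 10·log₁₀(1.3×10^8).
L = 10·(0.1139 + 8) = 81.14 dB.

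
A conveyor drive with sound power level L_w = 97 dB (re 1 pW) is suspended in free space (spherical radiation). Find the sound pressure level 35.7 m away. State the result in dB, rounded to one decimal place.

55.0 dB

L_p = L_w − 10·log₁₀(4π·r²) with r = 35.7 m.
4π·r² = 1.602e+04 m², 10·log₁₀ of that is 42.045 dB.
L_p = 97 − 42.045 = 54.95 dB.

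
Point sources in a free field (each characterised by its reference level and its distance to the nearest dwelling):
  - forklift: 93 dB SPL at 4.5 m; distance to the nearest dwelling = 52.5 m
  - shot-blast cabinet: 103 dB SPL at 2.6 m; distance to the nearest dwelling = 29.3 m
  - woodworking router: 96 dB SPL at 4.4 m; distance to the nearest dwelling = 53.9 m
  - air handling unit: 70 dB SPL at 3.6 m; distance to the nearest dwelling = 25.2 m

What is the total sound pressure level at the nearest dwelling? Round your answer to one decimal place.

83.0 dB SPL

First find each source's level at the receiver (point-source: −20·log₁₀(r/r_ref)), then combine on an intensity basis.
forklift: 93 − 20·log₁₀(52.5/4.5) = 93 − 21.34 = 71.66 dB SPL.
shot-blast cabinet: 103 − 20·log₁₀(29.3/2.6) = 103 − 21.04 = 81.96 dB SPL.
woodworking router: 96 − 20·log₁₀(53.9/4.4) = 96 − 21.76 = 74.24 dB SPL.
air handling unit: 70 − 20·log₁₀(25.2/3.6) = 70 − 16.90 = 53.10 dB SPL.
Σ 10^(L/10) = 1.985e+08 → L_total = 10·log₁₀(1.985e+08) = 82.98 dB SPL.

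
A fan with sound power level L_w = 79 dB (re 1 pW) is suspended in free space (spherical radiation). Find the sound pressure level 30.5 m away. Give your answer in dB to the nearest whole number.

L_p = L_w − 10·log₁₀(4π·r²) with r = 30.5 m.
4π·r² = 1.169e+04 m², 10·log₁₀ of that is 40.678 dB.
L_p = 79 − 40.678 = 38.32 dB.

38 dB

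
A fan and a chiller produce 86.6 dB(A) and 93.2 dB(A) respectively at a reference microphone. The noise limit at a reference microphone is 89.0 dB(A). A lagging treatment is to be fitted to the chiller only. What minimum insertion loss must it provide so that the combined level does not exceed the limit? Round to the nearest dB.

The untreated sources together contribute 10^(86.6/10) = 4.571e+08, i.e. 86.60 dB(A).
To meet 89.0 dB(A) overall, the treated chiller may contribute at most 10^(89.0/10) − 4.571e+08 = 3.372e+08, i.e. 85.28 dB(A).
Required insertion loss = 93.2 − 85.28 = 7.92 dB.

8 dB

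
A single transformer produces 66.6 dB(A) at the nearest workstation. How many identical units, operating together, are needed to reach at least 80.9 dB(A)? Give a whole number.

The shortfall is 80.9 − 66.6 = 14.3 dB, and N units add 10·log₁₀ N, so need 10·log₁₀ N ≥ 14.3.
N ≥ 10^(14.3/10) = 26.915, so N = 27.

27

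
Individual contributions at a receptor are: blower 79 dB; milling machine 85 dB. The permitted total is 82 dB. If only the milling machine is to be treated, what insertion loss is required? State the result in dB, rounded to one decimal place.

6.0 dB

Everything except the milling machine sums to 10^(79/10) = 7.943e+07 in linear terms, 79.00 dB.
To meet 82 dB overall, the treated milling machine may contribute at most 10^(82/10) − 7.943e+07 = 7.906e+07, i.e. 78.98 dB.
Required insertion loss = 85 − 78.98 = 6.02 dB.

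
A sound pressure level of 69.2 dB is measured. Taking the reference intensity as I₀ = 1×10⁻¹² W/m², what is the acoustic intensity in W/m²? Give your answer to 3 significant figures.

I = I₀·10^(L/10) = 10⁻¹² × 10^(69.2/10) = 10^(-5.080).

8.32e-06 W/m²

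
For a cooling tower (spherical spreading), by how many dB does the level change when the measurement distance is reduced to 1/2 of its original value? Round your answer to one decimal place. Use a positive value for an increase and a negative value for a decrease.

A point source loses 6 dB per doubling of distance; generally ΔL = −20·log₁₀(r₂/r₁).
ΔL = −20·log₁₀(0.5) = +6.02 dB.

+6.0 dB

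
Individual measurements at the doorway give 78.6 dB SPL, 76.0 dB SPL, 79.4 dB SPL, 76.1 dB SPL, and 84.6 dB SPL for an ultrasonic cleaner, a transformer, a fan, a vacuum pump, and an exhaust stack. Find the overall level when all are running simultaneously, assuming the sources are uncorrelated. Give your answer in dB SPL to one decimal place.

87.2 dB SPL

For uncorrelated sources the intensities add, so convert each level to linear form, sum, and take 10·log₁₀ of the total.
Σ 10^(L/10) = 10^(78.6/10) + 10^(76.0/10) + 10^(79.4/10) + 10^(76.1/10) + 10^(84.6/10) = 5.285e+08.
L_total = 10·log₁₀(5.285e+08) = 87.23 dB SPL.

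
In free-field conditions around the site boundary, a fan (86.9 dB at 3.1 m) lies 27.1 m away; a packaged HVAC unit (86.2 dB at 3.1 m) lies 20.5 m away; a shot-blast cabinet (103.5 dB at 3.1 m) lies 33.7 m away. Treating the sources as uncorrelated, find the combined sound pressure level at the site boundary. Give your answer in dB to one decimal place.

Propagate each source to the receiver with L = L_ref − 20·log₁₀(r/r_ref), then add intensities.
fan: 86.9 − 20·log₁₀(27.1/3.1) = 86.9 − 18.83 = 68.07 dB.
packaged HVAC unit: 86.2 − 20·log₁₀(20.5/3.1) = 86.2 − 16.41 = 69.79 dB.
shot-blast cabinet: 103.5 − 20·log₁₀(33.7/3.1) = 103.5 − 20.73 = 82.77 dB.
Σ 10^(L/10) = 2.054e+08 → L_total = 10·log₁₀(2.054e+08) = 83.13 dB.

83.1 dB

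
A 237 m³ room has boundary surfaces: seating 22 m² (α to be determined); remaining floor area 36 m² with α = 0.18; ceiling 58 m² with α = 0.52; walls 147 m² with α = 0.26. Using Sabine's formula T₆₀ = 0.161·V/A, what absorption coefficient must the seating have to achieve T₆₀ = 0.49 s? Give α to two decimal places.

From T₆₀ = 0.161·V/A, the target T₆₀ = 0.49 s needs A = 0.161·237/0.49 = 77.87 m².
Absorption from the other surfaces = 36·0.18 + 58·0.52 + 147·0.26 = 74.86 m², so the seating must supply 3.01 m² over 22 m².
α = 3.01/22 = 0.137.

0.14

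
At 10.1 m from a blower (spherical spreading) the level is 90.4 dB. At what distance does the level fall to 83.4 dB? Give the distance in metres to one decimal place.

22.6 m

For a point source L₁ − L₂ = 20·log₁₀(r₂/r₁), so r₂ = r₁·10^((L₁−L₂)/20).
r₂ = 10.1·10^((90.4−83.4)/20) = 10.1·10^(7.0/20) = 22.61 m.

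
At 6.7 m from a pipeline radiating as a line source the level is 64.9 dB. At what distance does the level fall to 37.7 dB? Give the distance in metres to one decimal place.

3516.2 m

For a line source L₁ − L₂ = 10·log₁₀(r₂/r₁), so r₂ = r₁·10^((L₁−L₂)/10).
r₂ = 6.7·10^((64.9−37.7)/10) = 6.7·10^(27.2/10) = 3516.21 m.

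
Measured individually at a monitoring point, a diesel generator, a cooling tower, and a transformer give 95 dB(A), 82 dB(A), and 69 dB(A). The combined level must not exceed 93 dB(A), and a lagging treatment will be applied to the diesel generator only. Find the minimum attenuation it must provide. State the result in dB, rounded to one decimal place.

2.4 dB

Fixed contribution from the other sources: Σ 10^(L/10) = 10^(82/10) + 10^(69/10) = 1.664e+08 (82.21 dB(A)).
The limit corresponds to 10^(93/10) = 1.995e+09; subtracting the fixed part leaves 1.829e+09 for the diesel generator, i.e. 92.62 dB(A).
So the diesel generator must be reduced from 95 to 92.62 dB(A): IL = 2.38 dB.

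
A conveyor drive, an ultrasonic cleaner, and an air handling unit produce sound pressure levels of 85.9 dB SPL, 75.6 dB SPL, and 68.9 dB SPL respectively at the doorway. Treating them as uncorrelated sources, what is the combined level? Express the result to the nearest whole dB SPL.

For uncorrelated sources the intensities add, so convert each level to linear form, sum, and take 10·log₁₀ of the total.
Σ 10^(L/10) = 10^(85.9/10) + 10^(75.6/10) + 10^(68.9/10) = 4.331e+08.
L_total = 10·log₁₀(4.331e+08) = 86.37 dB SPL.

86 dB SPL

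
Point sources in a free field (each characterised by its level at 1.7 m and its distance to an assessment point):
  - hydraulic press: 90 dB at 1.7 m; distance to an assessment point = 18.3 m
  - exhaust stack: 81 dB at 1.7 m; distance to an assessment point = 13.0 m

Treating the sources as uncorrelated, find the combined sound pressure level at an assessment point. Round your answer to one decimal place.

First find each source's level at the receiver (point-source: −20·log₁₀(r/r_ref)), then combine on an intensity basis.
hydraulic press: 90 − 20·log₁₀(18.3/1.7) = 90 − 20.64 = 69.36 dB.
exhaust stack: 81 − 20·log₁₀(13.0/1.7) = 81 − 17.67 = 63.33 dB.
Σ 10^(L/10) = 1.078e+07 → L_total = 10·log₁₀(1.078e+07) = 70.33 dB.

70.3 dB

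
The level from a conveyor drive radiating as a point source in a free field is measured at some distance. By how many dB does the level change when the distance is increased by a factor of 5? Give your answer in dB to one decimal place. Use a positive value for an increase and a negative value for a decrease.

A point source loses 6 dB per doubling of distance; generally ΔL = −20·log₁₀(r₂/r₁).
ΔL = −20·log₁₀(5) = -13.98 dB.

-14.0 dB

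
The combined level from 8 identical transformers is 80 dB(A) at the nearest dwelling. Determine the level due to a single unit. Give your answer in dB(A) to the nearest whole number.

71 dB(A)

8 equal contributions raise the level by 10·log₁₀ 8 = 9.031 dB, so each unit alone gives 80 − 9.031.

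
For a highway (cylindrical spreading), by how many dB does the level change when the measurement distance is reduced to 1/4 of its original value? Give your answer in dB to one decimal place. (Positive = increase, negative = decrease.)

+6.0 dB

With cylindrical spreading the level changes by −10·log₁₀(r₂/r₁).
ΔL = −10·log₁₀(0.25) = +6.02 dB.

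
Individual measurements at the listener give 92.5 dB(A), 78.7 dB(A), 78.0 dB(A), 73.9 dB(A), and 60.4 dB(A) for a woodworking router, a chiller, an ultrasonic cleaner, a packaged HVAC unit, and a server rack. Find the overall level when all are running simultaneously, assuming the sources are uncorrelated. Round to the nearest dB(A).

93 dB(A)

For uncorrelated sources the intensities add, so convert each level to linear form, sum, and take 10·log₁₀ of the total.
Σ 10^(L/10) = 10^(92.5/10) + 10^(78.7/10) + 10^(78.0/10) + 10^(73.9/10) + 10^(60.4/10) = 1.941e+09.
L_total = 10·log₁₀(1.941e+09) = 92.88 dB(A).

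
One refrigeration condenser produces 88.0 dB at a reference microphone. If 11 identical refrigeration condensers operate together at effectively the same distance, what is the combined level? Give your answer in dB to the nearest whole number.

N identical incoherent sources raise the level by 10·log₁₀ N.
L_total = 88.0 + 10·log₁₀(11) = 88.0 + 10.414 = 98.41 dB.

98 dB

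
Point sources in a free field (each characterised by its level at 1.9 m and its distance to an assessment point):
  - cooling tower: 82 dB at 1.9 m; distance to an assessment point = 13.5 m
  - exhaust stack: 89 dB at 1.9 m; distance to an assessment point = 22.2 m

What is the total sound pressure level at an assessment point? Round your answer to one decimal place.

69.5 dB

Apply inverse-square spreading to bring every level to the receiver, then sum 10^(L/10).
cooling tower: 82 − 20·log₁₀(13.5/1.9) = 82 − 17.03 = 64.97 dB.
exhaust stack: 89 − 20·log₁₀(22.2/1.9) = 89 − 21.35 = 67.65 dB.
Σ 10^(L/10) = 8.958e+06 → L_total = 10·log₁₀(8.958e+06) = 69.52 dB.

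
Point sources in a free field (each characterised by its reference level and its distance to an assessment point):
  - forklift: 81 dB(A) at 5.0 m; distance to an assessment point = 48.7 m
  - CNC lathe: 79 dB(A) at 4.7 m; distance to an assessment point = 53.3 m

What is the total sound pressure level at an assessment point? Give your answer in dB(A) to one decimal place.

62.9 dB(A)

First find each source's level at the receiver (point-source: −20·log₁₀(r/r_ref)), then combine on an intensity basis.
forklift: 81 − 20·log₁₀(48.7/5.0) = 81 − 19.77 = 61.23 dB(A).
CNC lathe: 79 − 20·log₁₀(53.3/4.7) = 79 − 21.09 = 57.91 dB(A).
Σ 10^(L/10) = 1.945e+06 → L_total = 10·log₁₀(1.945e+06) = 62.89 dB(A).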